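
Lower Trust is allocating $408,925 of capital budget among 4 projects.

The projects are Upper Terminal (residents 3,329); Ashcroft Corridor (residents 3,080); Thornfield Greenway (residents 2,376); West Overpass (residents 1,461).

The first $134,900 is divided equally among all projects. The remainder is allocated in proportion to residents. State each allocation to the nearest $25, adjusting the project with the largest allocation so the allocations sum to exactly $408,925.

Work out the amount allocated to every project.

Upper Terminal: $122,750; Ashcroft Corridor: $116,100; Thornfield Greenway: $97,275; West Overpass: $72,800

First tranche $134,900 split equally: $33,725 each.
Remainder $274,025 by residents (total 10,246): Upper Terminal 89,032.72 → $89,025; Ashcroft Corridor 82,373.32 → $82,375; Thornfield Greenway 63,545.13 → $63,550; West Overpass 39,073.84 → $39,075.
Totals: Upper Terminal $33,725 + $89,025 = $122,750; Ashcroft Corridor $33,725 + $82,375 = $116,100; Thornfield Greenway $33,725 + $63,550 = $97,275; West Overpass $33,725 + $39,075 = $72,800.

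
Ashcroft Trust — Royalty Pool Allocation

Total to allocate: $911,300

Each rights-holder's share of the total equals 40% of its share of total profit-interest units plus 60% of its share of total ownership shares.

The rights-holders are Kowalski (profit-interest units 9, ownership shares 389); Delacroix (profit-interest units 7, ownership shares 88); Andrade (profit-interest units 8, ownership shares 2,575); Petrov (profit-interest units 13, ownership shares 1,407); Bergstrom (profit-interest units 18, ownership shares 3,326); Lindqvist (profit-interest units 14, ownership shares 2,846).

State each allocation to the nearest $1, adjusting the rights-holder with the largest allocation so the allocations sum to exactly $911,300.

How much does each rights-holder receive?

Kowalski: $67,553 | Delacroix: $41,506 | Andrade: $174,702 | Petrov: $141,043 | Bergstrom: $266,158 | Lindqvist: $220,338

Totals — profit-interest units 69, ownership shares 10,631.
Composite weights (40% profit-interest units + 60% ownership shares): Kowalski 0.0741; Delacroix 0.0455; Andrade 0.1917; Petrov 0.1548; Bergstrom 0.2921; Lindqvist 0.2418.
Pro-rata amounts: Kowalski 67,553.37; Delacroix 41,506.36; Andrade 174,702.14; Petrov 141,043.35; Bergstrom 266,157.01; Lindqvist 220,337.77.
Rounded to nearest $1: Kowalski $67,553; Delacroix $41,506; Andrade $174,702; Petrov $141,043; Bergstrom $266,157; Lindqvist $220,338. Sum = $911,299.
Difference $911,300 − $911,299 = +$1 applied to largest allocation (Bergstrom): Bergstrom becomes $266,158.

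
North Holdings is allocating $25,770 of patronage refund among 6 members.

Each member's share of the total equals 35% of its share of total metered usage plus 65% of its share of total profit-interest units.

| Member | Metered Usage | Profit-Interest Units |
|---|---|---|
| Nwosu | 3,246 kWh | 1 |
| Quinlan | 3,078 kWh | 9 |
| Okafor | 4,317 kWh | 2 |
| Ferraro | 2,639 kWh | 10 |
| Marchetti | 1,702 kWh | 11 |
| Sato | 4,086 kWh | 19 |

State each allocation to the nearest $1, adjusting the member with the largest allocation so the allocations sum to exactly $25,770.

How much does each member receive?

Nwosu: $1,858 · Quinlan: $4,355 · Okafor: $2,686 · Ferraro: $4,470 · Marchetti: $4,348 · Sato: $8,053

Metered usage total 19,068; profit-interest units total 52.
Composite weights (35% metered usage + 65% profit-interest units): Nwosu 0.0721; Quinlan 0.1690; Okafor 0.1042; Ferraro 0.1734; Marchetti 0.1687; Sato 0.3125.
Unrounded shares: Nwosu 1,857.54; Quinlan 4,355.07; Okafor 2,686.27; Ferraro 4,469.54; Marchetti 4,348.45; Sato 8,053.12.
Rounded to nearest $1: Nwosu $1,858; Quinlan $4,355; Okafor $2,686; Ferraro $4,470; Marchetti $4,348; Sato $8,053. Sum = $25,770.
No rounding difference to absorb.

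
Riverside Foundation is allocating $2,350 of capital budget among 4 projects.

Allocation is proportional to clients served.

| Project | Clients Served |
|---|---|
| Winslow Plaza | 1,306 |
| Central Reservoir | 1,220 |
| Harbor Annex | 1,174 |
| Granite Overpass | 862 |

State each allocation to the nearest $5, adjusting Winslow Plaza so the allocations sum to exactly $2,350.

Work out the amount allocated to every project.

Total clients served = 4,562.
Pro-rata amounts: Winslow Plaza 1,306/4,562 × $2,350 = 672.75; Central Reservoir 1,220/4,562 × $2,350 = 628.45; Harbor Annex 1,174/4,562 × $2,350 = 604.76; Granite Overpass 862/4,562 × $2,350 = 444.04.
At nearest $5: Winslow Plaza $675; Central Reservoir $630; Harbor Annex $605; Granite Overpass $445. Sum = $2,355.
Difference $2,350 − $2,355 = −$5 applied to Winslow Plaza: Winslow Plaza becomes $670.

Winslow Plaza: $670 | Central Reservoir: $630 | Harbor Annex: $605 | Granite Overpass: $445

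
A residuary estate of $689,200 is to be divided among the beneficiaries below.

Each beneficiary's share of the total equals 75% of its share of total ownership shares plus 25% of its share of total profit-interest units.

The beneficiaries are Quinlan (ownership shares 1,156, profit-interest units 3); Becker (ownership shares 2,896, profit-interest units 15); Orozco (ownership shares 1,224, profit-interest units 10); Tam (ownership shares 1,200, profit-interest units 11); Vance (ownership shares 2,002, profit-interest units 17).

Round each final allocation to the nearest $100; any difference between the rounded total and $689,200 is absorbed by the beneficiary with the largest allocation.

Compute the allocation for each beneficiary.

Quinlan: $79,700 | Becker: $222,700 | Orozco: $105,400 | Tam: $107,000 | Vance: $174,400

Ownership shares total 8,478; profit-interest units total 56.
Blended shares (75% ownership shares + 25% profit-interest units): Quinlan 0.1157; Becker 0.3232; Orozco 0.1529; Tam 0.1553; Vance 0.2530.
Unrounded shares: Quinlan 79,711.18; Becker 222,719.66; Orozco 105,394.61; Tam 107,008.12; Vance 174,366.43.
After rounding ($100): Quinlan $79,700; Becker $222,700; Orozco $105,400; Tam $107,000; Vance $174,400. Sum = $689,200.
No rounding difference to absorb.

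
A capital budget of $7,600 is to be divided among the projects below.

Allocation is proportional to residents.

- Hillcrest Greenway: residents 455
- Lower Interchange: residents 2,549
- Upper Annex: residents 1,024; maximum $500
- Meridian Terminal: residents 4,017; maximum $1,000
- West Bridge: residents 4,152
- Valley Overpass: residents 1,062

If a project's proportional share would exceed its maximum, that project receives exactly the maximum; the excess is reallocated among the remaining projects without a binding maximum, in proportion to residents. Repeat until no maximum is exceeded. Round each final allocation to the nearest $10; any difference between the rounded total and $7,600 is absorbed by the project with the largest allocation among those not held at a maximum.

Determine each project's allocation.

Sum of residents: 13,259.
Unconstrained shares: Hillcrest Greenway 260.80; Lower Interchange 1,461.08; Upper Annex 586.95; Meridian Terminal 2,302.53; West Bridge 2,379.91; Valley Overpass 608.73.
Held at cap: Upper Annex ($500), Meridian Terminal ($1,000); remaining pool $6,100 reallocated over remaining residents 8,218.
Remaining shares: Hillcrest Greenway 337.73 → $340; Lower Interchange 1,892.05 → $1,890; West Bridge 3,081.92 → $3,080; Valley Overpass 788.29 → $790.

Hillcrest Greenway: $340 · Lower Interchange: $1,890 · Upper Annex: $500 · Meridian Terminal: $1,000 · West Bridge: $3,080 · Valley Overpass: $790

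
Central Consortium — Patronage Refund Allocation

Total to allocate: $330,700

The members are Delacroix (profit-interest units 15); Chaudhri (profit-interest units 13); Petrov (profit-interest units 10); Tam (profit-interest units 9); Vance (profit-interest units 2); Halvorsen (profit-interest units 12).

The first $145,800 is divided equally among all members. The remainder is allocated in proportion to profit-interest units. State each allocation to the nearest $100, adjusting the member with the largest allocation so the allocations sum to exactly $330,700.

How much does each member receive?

Delacroix: $69,700 | Chaudhri: $63,700 | Petrov: $54,600 | Tam: $51,600 | Vance: $30,400 | Halvorsen: $60,700

First tranche $145,800 split equally: $24,300 each.
Remainder $184,900 by profit-interest units (total 61): Delacroix 45,467.21 → $45,500; Chaudhri 39,404.92 → $39,400; Petrov 30,311.48 → $30,300; Tam 27,280.33 → $27,300; Vance 6,062.30 → $6,100; Halvorsen 36,373.77 → $36,400.
Rounding difference −$100 on remainder applied to Delacroix.
Totals: Delacroix $24,300 + $45,400 = $69,700; Chaudhri $24,300 + $39,400 = $63,700; Petrov $24,300 + $30,300 = $54,600; Tam $24,300 + $27,300 = $51,600; Vance $24,300 + $6,100 = $30,400; Halvorsen $24,300 + $36,400 = $60,700.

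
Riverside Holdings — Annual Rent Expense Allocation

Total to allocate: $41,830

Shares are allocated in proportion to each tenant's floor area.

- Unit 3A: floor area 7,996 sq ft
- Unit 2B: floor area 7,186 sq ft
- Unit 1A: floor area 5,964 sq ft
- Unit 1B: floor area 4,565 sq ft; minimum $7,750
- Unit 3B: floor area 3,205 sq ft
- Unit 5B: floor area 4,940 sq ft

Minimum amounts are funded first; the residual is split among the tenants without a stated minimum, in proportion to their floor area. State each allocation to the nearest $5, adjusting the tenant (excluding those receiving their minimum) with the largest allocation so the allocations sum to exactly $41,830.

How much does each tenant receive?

Minimums first: Unit 1B $7,750. Remaining pool $34,080.
Remaining pool split over remaining floor area 29,291: Unit 3A 9,303.32 → $9,305; Unit 2B 8,360.89 → $8,360; Unit 1A 6,939.10 → $6,940; Unit 3B 3,729.01 → $3,730; Unit 5B 5,747.68 → $5,750.
Rounding difference −$5 applied to Unit 3A → $9,300.

Unit 3A: $9,300 | Unit 2B: $8,360 | Unit 1A: $6,940 | Unit 1B: $7,750 | Unit 3B: $3,730 | Unit 5B: $5,750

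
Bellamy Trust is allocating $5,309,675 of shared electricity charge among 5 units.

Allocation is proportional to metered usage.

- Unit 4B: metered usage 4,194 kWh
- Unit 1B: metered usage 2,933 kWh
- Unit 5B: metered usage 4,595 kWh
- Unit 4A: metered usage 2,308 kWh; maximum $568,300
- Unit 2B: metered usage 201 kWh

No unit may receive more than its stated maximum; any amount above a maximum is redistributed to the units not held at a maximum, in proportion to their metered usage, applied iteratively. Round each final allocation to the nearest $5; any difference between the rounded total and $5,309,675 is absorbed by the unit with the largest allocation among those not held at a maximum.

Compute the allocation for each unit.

Combined metered usage = 14,231.
Pro-rata shares before constraints: Unit 4B 1,564,807.60; Unit 1B 1,094,320.62; Unit 5B 1,714,423.20; Unit 4A 861,129.22; Unit 2B 74,994.36.
Capped: Unit 4A ($568,300); remaining pool $4,741,375 reallocated over remaining metered usage 11,923.
Remaining shares: Unit 4B 1,667,812.36 → $1,667,810; Unit 1B 1,166,355.19 → $1,166,355; Unit 5B 1,827,276.53 → $1,827,275; Unit 2B 79,930.92 → $79,930.
Rounding difference +$5 applied to Unit 5B → $1,827,280.

Unit 4B: $1,667,810 · Unit 1B: $1,166,355 · Unit 5B: $1,827,280 · Unit 4A: $568,300 · Unit 2B: $79,930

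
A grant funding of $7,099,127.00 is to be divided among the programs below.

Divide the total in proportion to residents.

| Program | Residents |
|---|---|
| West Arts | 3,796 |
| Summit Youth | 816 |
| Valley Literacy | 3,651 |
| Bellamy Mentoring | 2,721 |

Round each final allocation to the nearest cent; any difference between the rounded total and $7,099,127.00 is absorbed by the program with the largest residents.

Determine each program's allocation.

Total residents = 3,796 + 816 + 3,651 + 2,721 = 10,984.
Proportional shares: West Arts 2,453,412.7906; Summit Youth 527,393.2658; Valley Literacy 2,359,697.0755; Bellamy Mentoring 1,758,623.8681.
After rounding (cent): West Arts $2,453,412.79; Summit Youth $527,393.27; Valley Literacy $2,359,697.08; Bellamy Mentoring $1,758,623.87. Sum = $7,099,127.01.
Difference $7,099,127.00 − $7,099,127.01 = −$0.01 applied to largest residents (West Arts): West Arts becomes $2,453,412.78.

West Arts: $2,453,412.78 · Summit Youth: $527,393.27 · Valley Literacy: $2,359,697.08 · Bellamy Mentoring: $1,758,623.87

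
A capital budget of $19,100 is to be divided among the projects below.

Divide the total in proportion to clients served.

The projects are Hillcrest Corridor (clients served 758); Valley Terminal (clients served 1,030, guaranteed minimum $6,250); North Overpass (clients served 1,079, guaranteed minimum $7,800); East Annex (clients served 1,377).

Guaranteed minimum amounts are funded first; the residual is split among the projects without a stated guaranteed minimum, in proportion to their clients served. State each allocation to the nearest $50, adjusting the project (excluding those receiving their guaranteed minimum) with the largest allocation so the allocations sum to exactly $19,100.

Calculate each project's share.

Hillcrest Corridor: $1,800 | Valley Terminal: $6,250 | North Overpass: $7,800 | East Annex: $3,250

Fund the minimums — Valley Terminal $6,250; North Overpass $7,800. Remaining pool $5,050.
Remaining pool split over remaining clients served 2,135: Hillcrest Corridor 1,792.93 → $1,800; East Annex 3,257.07 → $3,250.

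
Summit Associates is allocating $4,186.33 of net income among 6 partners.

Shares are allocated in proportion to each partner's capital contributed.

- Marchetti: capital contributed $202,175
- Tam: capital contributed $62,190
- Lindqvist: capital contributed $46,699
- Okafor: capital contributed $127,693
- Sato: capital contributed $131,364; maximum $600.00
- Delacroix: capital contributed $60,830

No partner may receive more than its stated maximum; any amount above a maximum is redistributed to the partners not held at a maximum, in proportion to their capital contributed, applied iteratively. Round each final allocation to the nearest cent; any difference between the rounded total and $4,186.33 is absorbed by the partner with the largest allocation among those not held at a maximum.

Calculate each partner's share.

Total capital contributed = 630,951.
Proportional shares (ignoring caps): Marchetti 1,341.4215; Tam 412.6277; Lindqvist 309.8457; Okafor 847.2370; Sato 871.5939; Delacroix 403.6042.
Held at cap: Sato ($600.00); remaining pool $3,586.33 reallocated over remaining capital contributed 499,587.
Remaining shares: Marchetti 1,451.3313 → $1,451.33; Tam 446.4365 → $446.44; Lindqvist 335.2330 → $335.23; Okafor 916.6556 → $916.66; Delacroix 436.6736 → $436.67.

Marchetti: $1,451.33; Tam: $446.44; Lindqvist: $335.23; Okafor: $916.66; Sato: $600.00; Delacroix: $436.67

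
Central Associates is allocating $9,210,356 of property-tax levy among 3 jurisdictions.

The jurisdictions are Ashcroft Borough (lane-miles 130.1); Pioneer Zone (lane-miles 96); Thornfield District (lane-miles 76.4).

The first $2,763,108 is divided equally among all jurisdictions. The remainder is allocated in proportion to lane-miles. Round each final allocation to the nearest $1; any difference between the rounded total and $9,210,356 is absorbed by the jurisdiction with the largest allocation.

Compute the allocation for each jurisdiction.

Ashcroft Borough: $3,693,885 · Pioneer Zone: $2,967,105 · Thornfield District: $2,549,366

First tranche $2,763,108 split equally: $921,036 each.
Remainder $6,447,248 by lane-miles (total 302.5): Ashcroft Borough 2,772,849.47 → $2,772,849; Pioneer Zone 2,046,068.79 → $2,046,069; Thornfield District 1,628,329.74 → $1,628,330.
Totals: Ashcroft Borough $921,036 + $2,772,849 = $3,693,885; Pioneer Zone $921,036 + $2,046,069 = $2,967,105; Thornfield District $921,036 + $1,628,330 = $2,549,366.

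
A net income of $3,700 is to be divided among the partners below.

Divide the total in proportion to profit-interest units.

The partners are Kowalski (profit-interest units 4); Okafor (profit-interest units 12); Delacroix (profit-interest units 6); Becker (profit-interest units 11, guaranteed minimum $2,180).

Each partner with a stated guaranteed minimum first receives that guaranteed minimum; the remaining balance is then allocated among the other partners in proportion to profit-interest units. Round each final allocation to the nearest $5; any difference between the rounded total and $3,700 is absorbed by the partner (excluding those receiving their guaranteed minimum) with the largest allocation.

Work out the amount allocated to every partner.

Guaranteed amounts: Becker $2,180. Residual $1,520.
Residual split over remaining profit-interest units 22: Kowalski 276.36 → $275; Okafor 829.09 → $830; Delacroix 414.55 → $415.

Kowalski: $275 · Okafor: $830 · Delacroix: $415 · Becker: $2,180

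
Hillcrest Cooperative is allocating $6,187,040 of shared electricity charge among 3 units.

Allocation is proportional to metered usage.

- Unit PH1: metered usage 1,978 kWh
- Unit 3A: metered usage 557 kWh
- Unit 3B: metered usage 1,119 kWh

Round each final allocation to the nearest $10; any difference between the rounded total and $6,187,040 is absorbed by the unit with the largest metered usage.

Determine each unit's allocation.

Combined metered usage = 3,654.
Proportional shares: Unit PH1 1,978/3,654 × $6,187,040 = 3,349,196.80; Unit 3A 557/3,654 × $6,187,040 = 943,125.69; Unit 3B 1,119/3,654 × $6,187,040 = 1,894,717.50.
Rounded to nearest $10: Unit PH1 $3,349,200; Unit 3A $943,130; Unit 3B $1,894,720. Sum = $6,187,050.
Difference $6,187,040 − $6,187,050 = −$10 applied to largest metered usage (Unit PH1): Unit PH1 becomes $3,349,190.

Unit PH1: $3,349,190 · Unit 3A: $943,130 · Unit 3B: $1,894,720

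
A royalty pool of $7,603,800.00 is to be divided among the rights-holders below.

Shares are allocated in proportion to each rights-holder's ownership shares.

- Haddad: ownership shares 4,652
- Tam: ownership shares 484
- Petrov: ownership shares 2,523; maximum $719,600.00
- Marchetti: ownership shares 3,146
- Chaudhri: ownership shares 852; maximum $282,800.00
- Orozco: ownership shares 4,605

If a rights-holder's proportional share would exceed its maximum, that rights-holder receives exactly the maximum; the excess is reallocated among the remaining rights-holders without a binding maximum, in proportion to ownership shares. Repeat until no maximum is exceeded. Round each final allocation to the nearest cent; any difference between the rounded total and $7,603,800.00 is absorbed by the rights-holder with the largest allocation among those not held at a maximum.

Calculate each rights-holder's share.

Haddad: $2,382,999.36; Tam: $247,930.29; Petrov: $719,600.00; Marchetti: $1,611,546.86; Chaudhri: $282,800.00; Orozco: $2,358,923.49

Total ownership shares = 16,262.
Proportional shares (ignoring caps): Haddad 2,175,186.1764; Tam 226,309.1379; Petrov 1,179,706.5183; Marchetti 1,471,009.3961; Chaudhri 398,378.8956; Orozco 2,153,209.8758.
Held at cap: Petrov ($719,600.00), Chaudhri ($282,800.00); remaining pool $6,601,400.00 reallocated over remaining ownership shares 12,887.
Remaining shares: Haddad 2,382,999.3637 → $2,382,999.36; Tam 247,930.2863 → $247,930.29; Marchetti 1,611,546.8612 → $1,611,546.86; Orozco 2,358,923.4888 → $2,358,923.49.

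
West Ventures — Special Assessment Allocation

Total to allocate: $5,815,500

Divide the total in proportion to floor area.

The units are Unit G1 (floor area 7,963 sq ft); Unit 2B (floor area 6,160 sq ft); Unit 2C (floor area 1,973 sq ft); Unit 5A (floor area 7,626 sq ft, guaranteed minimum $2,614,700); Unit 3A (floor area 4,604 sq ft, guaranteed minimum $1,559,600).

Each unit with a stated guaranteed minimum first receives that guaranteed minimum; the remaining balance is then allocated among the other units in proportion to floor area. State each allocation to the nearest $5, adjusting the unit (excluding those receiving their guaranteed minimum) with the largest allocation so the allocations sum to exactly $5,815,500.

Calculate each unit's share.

Unit G1: $811,930 | Unit 2B: $628,095 | Unit 2C: $201,175 | Unit 5A: $2,614,700 | Unit 3A: $1,559,600

Fund the minimums — Unit 5A $2,614,700; Unit 3A $1,559,600. Residual $1,641,200.
Residual split over remaining floor area 16,096: Unit G1 811,933.13 → $811,935; Unit 2B 628,093.44 → $628,095; Unit 2C 201,173.43 → $201,175.
Rounding difference −$5 applied to Unit G1 → $811,930.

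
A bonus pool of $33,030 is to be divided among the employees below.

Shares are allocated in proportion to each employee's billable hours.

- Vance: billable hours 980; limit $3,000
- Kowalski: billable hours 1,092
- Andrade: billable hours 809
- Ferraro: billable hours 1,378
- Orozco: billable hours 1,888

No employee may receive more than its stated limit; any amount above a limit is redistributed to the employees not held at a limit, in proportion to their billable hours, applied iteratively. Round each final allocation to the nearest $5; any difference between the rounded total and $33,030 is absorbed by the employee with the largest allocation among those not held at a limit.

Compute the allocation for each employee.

Combined billable hours = 6,147.
Unconstrained shares: Vance 5,265.89; Kowalski 5,867.70; Andrade 4,347.04; Ferraro 7,404.48; Orozco 10,144.89.
Held at cap: Vance ($3,000); balance $30,030 reallocated over remaining billable hours 5,167.
Remaining shares: Kowalski 6,346.58 → $6,345; Andrade 4,701.81 → $4,700; Ferraro 8,008.77 → $8,010; Orozco 10,972.84 → $10,975.

Vance: $3,000 | Kowalski: $6,345 | Andrade: $4,700 | Ferraro: $8,010 | Orozco: $10,975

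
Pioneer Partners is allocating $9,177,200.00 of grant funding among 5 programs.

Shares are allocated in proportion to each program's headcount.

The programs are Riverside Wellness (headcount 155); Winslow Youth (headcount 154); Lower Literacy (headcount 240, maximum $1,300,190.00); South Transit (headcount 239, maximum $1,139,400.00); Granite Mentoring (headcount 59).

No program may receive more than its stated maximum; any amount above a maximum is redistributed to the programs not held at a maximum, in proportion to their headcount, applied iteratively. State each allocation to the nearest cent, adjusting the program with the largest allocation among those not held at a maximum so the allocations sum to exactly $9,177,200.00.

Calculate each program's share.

Riverside Wellness: $2,837,852.03 | Winslow Youth: $2,819,543.32 | Lower Literacy: $1,300,190.00 | South Transit: $1,139,400.00 | Granite Mentoring: $1,080,214.65

Headcount total: 847.
Proportional shares (ignoring caps): Riverside Wellness 1,679,416.7651; Winslow Youth 1,668,581.8182; Lower Literacy 2,600,387.2491; South Transit 2,589,552.3022; Granite Mentoring 639,261.8654.
Capped: Lower Literacy ($1,300,190.00), South Transit ($1,139,400.00); remaining pool $6,737,610.00 reallocated over remaining headcount 368.
Redistributed shares: Riverside Wellness 2,837,852.0380 → $2,837,852.04; Winslow Youth 2,819,543.3152 → $2,819,543.32; Granite Mentoring 1,080,214.6467 → $1,080,214.65.
Rounding difference −$0.01 applied to Riverside Wellness → $2,837,852.03.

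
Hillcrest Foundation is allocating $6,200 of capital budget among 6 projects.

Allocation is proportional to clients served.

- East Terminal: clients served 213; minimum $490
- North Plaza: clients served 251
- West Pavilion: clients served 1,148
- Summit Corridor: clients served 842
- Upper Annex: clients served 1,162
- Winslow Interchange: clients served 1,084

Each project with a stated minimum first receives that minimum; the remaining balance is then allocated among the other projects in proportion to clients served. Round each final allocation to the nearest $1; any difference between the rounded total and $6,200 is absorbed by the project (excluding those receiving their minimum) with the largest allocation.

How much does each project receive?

Guaranteed amounts: East Terminal $490. Residual $5,710.
Residual split over remaining clients served 4,487: North Plaza 319.41 → $319; West Pavilion 1,460.90 → $1,461; Summit Corridor 1,071.4999 → $1,071; Upper Annex 1,478.72 → $1,479; Winslow Interchange 1,379.46 → $1,379.
Rounding difference +$1 applied to Upper Annex → $1,480.

East Terminal: $490 | North Plaza: $319 | West Pavilion: $1,461 | Summit Corridor: $1,071 | Upper Annex: $1,480 | Winslow Interchange: $1,379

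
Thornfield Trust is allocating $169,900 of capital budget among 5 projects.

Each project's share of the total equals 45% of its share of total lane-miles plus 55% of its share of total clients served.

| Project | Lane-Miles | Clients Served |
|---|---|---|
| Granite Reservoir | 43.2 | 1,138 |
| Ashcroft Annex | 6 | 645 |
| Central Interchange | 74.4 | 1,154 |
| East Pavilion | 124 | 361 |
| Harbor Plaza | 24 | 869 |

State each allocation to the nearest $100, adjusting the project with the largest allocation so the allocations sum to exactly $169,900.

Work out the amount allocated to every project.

Lane-miles total 271.6; clients served total 4,167.
Combined weights (45% lane-miles + 55% clients served): Granite Reservoir 0.2218; Ashcroft Annex 0.0951; Central Interchange 0.2756; East Pavilion 0.2531; Harbor Plaza 0.1545.
Raw shares: Granite Reservoir 37,680.39; Ashcroft Annex 16,153.12; Central Interchange 46,821.95; East Pavilion 43,001.24; Harbor Plaza 26,243.29.
At nearest $100: Granite Reservoir $37,700; Ashcroft Annex $16,200; Central Interchange $46,800; East Pavilion $43,000; Harbor Plaza $26,200. Sum = $169,900.
No rounding difference to absorb.

Granite Reservoir: $37,700 | Ashcroft Annex: $16,200 | Central Interchange: $46,800 | East Pavilion: $43,000 | Harbor Plaza: $26,200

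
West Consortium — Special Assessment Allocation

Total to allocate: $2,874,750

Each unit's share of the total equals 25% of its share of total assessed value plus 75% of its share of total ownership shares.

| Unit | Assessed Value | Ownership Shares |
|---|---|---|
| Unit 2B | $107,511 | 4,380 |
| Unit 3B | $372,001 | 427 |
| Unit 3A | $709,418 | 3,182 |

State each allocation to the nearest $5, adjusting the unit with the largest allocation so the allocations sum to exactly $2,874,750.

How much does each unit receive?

Totals — assessed value 1,188,930, ownership shares 7,989.
Blended shares (25% assessed value + 75% ownership shares): Unit 2B 0.4338; Unit 3B 0.1183; Unit 3A 0.4479.
Pro-rata amounts: Unit 2B 1,247,058.09; Unit 3B 340,106.42; Unit 3A 1,287,585.49.
After rounding ($5): Unit 2B $1,247,060; Unit 3B $340,105; Unit 3A $1,287,585. Sum = $2,874,750.
Sum already equals the total — no adjustment.

Unit 2B: $1,247,060; Unit 3B: $340,105; Unit 3A: $1,287,585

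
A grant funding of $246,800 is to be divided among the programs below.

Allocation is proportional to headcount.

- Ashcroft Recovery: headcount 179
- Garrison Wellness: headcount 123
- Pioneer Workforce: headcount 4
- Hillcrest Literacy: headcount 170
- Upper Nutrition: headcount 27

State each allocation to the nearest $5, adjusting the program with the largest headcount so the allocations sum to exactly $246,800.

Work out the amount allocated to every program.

Ashcroft Recovery: $87,825 · Garrison Wellness: $60,350 · Pioneer Workforce: $1,965 · Hillcrest Literacy: $83,410 · Upper Nutrition: $13,250

Headcount total: 179 + 123 + 4 + 170 + 27 = 503.
Unrounded shares: Ashcroft Recovery 87,827.44; Garrison Wellness 60,350.70; Pioneer Workforce 1,962.62; Hillcrest Literacy 83,411.53; Upper Nutrition 13,247.71.
Rounded to nearest $5: Ashcroft Recovery $87,825; Garrison Wellness $60,350; Pioneer Workforce $1,965; Hillcrest Literacy $83,410; Upper Nutrition $13,250. Sum = $246,800.
Rounded total matches; no reconciliation needed.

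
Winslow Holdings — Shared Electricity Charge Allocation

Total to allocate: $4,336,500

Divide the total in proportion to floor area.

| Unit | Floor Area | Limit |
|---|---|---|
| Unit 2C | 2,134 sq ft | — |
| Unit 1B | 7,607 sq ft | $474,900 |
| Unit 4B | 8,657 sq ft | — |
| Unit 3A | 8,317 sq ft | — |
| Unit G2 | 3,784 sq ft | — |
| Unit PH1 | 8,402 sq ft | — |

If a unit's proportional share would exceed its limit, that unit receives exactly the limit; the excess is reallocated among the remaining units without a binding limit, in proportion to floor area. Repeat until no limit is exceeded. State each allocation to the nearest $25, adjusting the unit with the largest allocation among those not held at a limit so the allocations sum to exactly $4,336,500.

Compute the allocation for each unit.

Unit 2C: $263,325 | Unit 1B: $474,900 | Unit 4B: $1,068,275 | Unit 3A: $1,026,300 | Unit G2: $466,925 | Unit PH1: $1,036,775

Total floor area = 38,901.
Pro-rata shares before constraints: Unit 2C 237,888.25; Unit 1B 847,992.48; Unit 4B 965,041.53; Unit 3A 927,139.93; Unit G2 421,822.47; Unit PH1 936,615.33.
Held at cap: Unit 1B ($474,900); balance $3,861,600 reallocated over remaining floor area 31,294.
Redistributed shares: Unit 2C 263,330.17 → $263,325; Unit 4B 1,068,251.78 → $1,068,250; Unit 3A 1,026,296.64 → $1,026,300; Unit G2 466,935.97 → $466,925; Unit PH1 1,036,785.43 → $1,036,775.
Rounding difference +$25 applied to Unit 4B → $1,068,275.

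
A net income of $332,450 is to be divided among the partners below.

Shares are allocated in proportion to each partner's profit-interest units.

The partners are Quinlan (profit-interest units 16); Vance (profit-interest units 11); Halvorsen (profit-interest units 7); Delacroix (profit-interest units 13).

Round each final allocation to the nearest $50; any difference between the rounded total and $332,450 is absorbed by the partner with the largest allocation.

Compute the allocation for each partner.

Sum of profit-interest units: 47.
Unrounded shares: Quinlan 16/47 × $332,450 = 113,174.47; Vance 11/47 × $332,450 = 77,807.45; Halvorsen 7/47 × $332,450 = 49,513.83; Delacroix 13/47 × $332,450 = 91,954.26.
Rounded to nearest $50: Quinlan $113,150; Vance $77,800; Halvorsen $49,500; Delacroix $91,950. Sum = $332,400.
Difference $332,450 − $332,400 = +$50 applied to largest allocation (Quinlan): Quinlan becomes $113,200.

Quinlan: $113,200; Vance: $77,800; Halvorsen: $49,500; Delacroix: $91,950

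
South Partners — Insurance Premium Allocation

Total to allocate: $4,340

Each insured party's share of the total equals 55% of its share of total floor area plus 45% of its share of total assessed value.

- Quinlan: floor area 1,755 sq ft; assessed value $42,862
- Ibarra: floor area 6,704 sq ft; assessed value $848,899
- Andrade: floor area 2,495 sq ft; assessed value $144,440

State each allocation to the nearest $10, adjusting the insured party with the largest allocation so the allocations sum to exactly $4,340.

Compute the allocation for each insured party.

Floor area total 10,954; assessed value total 1,036,201.
Combined weights (55% floor area + 45% assessed value): Quinlan 0.1067; Ibarra 0.7053; Andrade 0.1880.
Unrounded shares: Quinlan 463.22; Ibarra 3,060.86; Andrade 815.92.
After rounding ($10): Quinlan $460; Ibarra $3,060; Andrade $820. Sum = $4,340.
Rounded total matches; no reconciliation needed.

Quinlan: $460; Ibarra: $3,060; Andrade: $820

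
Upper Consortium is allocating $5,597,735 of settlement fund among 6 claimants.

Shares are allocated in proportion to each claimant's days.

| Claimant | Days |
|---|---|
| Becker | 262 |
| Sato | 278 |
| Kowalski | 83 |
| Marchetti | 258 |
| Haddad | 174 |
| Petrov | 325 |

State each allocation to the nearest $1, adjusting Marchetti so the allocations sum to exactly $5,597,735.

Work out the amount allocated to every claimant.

Becker: $1,062,758 | Sato: $1,127,660 | Kowalski: $336,675 | Marchetti: $1,046,534 | Haddad: $705,801 | Petrov: $1,318,307

Combined days = 1,380.
Raw shares: Becker 262/1,380 × $5,597,735 = 1,062,758.38; Sato 278/1,380 × $5,597,735 = 1,127,659.66; Kowalski 83/1,380 × $5,597,735 = 336,675.37; Marchetti 258/1,380 × $5,597,735 = 1,046,533.07; Haddad 174/1,380 × $5,597,735 = 705,801.37; Petrov 325/1,380 × $5,597,735 = 1,318,307.16.
After rounding ($1): Becker $1,062,758; Sato $1,127,660; Kowalski $336,675; Marchetti $1,046,533; Haddad $705,801; Petrov $1,318,307. Sum = $5,597,734.
Difference $5,597,735 − $5,597,734 = +$1 applied to Marchetti: Marchetti becomes $1,046,534.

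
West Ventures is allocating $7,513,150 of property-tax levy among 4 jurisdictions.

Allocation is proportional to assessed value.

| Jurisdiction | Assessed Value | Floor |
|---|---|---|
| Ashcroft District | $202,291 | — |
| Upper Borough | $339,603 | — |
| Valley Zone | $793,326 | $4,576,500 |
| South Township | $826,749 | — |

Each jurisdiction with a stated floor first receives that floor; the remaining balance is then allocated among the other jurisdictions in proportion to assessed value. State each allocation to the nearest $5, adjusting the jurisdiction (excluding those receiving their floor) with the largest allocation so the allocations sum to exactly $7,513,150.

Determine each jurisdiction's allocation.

Ashcroft District: $434,050 | Upper Borough: $728,675 | Valley Zone: $4,576,500 | South Township: $1,773,925

Minimums first: Valley Zone $4,576,500. Residual $2,936,650.
Residual split over remaining assessed value 1,368,643: Ashcroft District 434,048.81 → $434,050; Upper Borough 728,674.42 → $728,675; South Township 1,773,926.77 → $1,773,925.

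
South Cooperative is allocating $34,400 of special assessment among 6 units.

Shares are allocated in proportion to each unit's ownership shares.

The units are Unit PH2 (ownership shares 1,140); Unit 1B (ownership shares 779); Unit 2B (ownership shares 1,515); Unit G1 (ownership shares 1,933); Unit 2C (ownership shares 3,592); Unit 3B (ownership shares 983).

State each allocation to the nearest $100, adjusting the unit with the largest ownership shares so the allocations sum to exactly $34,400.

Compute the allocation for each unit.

Unit PH2: $3,900; Unit 1B: $2,700; Unit 2B: $5,200; Unit G1: $6,700; Unit 2C: $12,500; Unit 3B: $3,400

Total ownership shares = 1,140 + 779 + 1,515 + 1,933 + 3,592 + 983 = 9,942.
Proportional shares: Unit PH2 3,944.48; Unit 1B 2,695.39; Unit 2B 5,242.00; Unit G1 6,688.31; Unit 2C 12,428.57; Unit 3B 3,401.25.
Rounded to nearest $100: Unit PH2 $3,900; Unit 1B $2,700; Unit 2B $5,200; Unit G1 $6,700; Unit 2C $12,400; Unit 3B $3,400. Sum = $34,300.
Difference $34,400 − $34,300 = +$100 applied to largest ownership shares (Unit 2C): Unit 2C becomes $12,500.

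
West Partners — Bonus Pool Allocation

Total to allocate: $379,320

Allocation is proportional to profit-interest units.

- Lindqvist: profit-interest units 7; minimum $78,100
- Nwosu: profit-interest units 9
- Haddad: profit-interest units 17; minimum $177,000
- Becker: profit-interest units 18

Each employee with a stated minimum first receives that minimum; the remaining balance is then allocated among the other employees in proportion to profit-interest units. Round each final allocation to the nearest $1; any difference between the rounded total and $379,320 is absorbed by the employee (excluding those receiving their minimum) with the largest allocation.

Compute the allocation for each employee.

Lindqvist: $78,100 · Nwosu: $41,407 · Haddad: $177,000 · Becker: $82,813

Guaranteed amounts: Lindqvist $78,100; Haddad $177,000. Remaining pool $124,220.
Remaining pool split over remaining profit-interest units 27: Nwosu 41,406.67 → $41,407; Becker 82,813.33 → $82,813.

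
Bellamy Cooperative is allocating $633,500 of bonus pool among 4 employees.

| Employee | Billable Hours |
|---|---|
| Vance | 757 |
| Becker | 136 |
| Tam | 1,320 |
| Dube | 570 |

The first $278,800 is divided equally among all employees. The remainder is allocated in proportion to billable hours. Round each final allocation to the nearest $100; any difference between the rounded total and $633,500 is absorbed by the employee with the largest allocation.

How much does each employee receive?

Vance: $166,200; Becker: $87,000; Tam: $238,000; Dube: $142,300

Equal tier: $278,800 ÷ 4 = $69,700 apiece.
Remainder $354,700 by billable hours (total 2,783): Vance 96,481.46 → $96,500; Becker 17,333.52 → $17,300; Tam 168,237.15 → $168,200; Dube 72,647.86 → $72,600.
Rounding difference +$100 on remainder applied to Tam.
Totals: Vance $69,700 + $96,500 = $166,200; Becker $69,700 + $17,300 = $87,000; Tam $69,700 + $168,300 = $238,000; Dube $69,700 + $72,600 = $142,300.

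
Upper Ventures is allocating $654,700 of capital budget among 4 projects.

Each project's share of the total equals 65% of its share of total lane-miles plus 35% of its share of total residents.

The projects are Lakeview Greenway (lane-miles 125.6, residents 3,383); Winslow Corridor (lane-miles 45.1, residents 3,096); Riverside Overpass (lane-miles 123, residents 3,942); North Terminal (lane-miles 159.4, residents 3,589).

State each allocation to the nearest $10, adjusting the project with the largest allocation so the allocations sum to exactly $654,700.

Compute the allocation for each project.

Lane-miles total 453.1; residents total 14,010.
Blended shares (65% lane-miles + 35% residents): Lakeview Greenway 0.2647; Winslow Corridor 0.1420; Riverside Overpass 0.2749; North Terminal 0.3183.
Pro-rata amounts: Lakeview Greenway 173,296.21; Winslow Corridor 92,995.88; Riverside Overpass 179,997.18; North Terminal 208,410.73.
Rounded to nearest $10: Lakeview Greenway $173,300; Winslow Corridor $93,000; Riverside Overpass $180,000; North Terminal $208,410. Sum = $654,710.
Difference $654,700 − $654,710 = −$10 applied to largest allocation (North Terminal): North Terminal becomes $208,400.

Lakeview Greenway: $173,300 | Winslow Corridor: $93,000 | Riverside Overpass: $180,000 | North Terminal: $208,400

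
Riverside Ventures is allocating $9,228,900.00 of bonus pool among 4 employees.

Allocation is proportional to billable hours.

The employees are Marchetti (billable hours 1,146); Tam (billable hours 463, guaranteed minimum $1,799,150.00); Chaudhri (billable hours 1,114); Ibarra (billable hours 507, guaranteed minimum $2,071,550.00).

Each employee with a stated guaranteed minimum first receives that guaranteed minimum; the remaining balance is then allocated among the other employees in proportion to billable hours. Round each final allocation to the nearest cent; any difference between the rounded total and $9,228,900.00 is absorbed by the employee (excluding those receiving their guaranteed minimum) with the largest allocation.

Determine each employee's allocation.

Fund the minimums — Tam $1,799,150.00; Ibarra $2,071,550.00. Balance $5,358,200.00.
Balance split over remaining billable hours 2,260: Marchetti 2,717,034.1593 → $2,717,034.16; Chaudhri 2,641,165.8407 → $2,641,165.84.

Marchetti: $2,717,034.16; Tam: $1,799,150.00; Chaudhri: $2,641,165.84; Ibarra: $2,071,550.00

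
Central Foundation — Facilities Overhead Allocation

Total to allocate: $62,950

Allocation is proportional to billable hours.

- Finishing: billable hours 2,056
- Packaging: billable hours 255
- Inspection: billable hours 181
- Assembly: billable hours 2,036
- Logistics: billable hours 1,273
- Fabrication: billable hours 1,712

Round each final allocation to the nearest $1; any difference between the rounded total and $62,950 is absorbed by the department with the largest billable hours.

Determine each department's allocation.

Total billable hours = 7,513.
Proportional shares: Finishing 2,056/7,513 × $62,950 = 17,226.83; Packaging 255/7,513 × $62,950 = 2,136.60; Inspection 181/7,513 × $62,950 = 1,516.56; Assembly 2,036/7,513 × $62,950 = 17,059.26; Logistics 1,273/7,513 × $62,950 = 10,666.23; Fabrication 1,712/7,513 × $62,950 = 14,344.52.
At nearest $1: Finishing $17,227; Packaging $2,137; Inspection $1,517; Assembly $17,059; Logistics $10,666; Fabrication $14,345. Sum = $62,951.
Difference $62,950 − $62,951 = −$1 applied to largest billable hours (Finishing): Finishing becomes $17,226.

Finishing: $17,226 · Packaging: $2,137 · Inspection: $1,517 · Assembly: $17,059 · Logistics: $10,666 · Fabrication: $14,345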